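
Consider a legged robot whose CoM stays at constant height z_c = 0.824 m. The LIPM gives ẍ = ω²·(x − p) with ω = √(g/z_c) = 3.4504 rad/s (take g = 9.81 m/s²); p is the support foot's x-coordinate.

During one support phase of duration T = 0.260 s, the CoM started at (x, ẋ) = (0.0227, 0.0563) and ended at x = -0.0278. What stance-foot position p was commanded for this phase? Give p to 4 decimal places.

p = 0.1789

ωT = 3.4504·0.260 = 0.897104; cosh(ωT) = 1.430120, sinh(ωT) = 1.022371
x(T) = p + (x₀−p)·cosh(ωT) + (ẋ₀/ω)·sinh(ωT) ⇒ p·(1 − cosh) = x(T) − x₀·cosh − (ẋ₀/ω)·sinh
numerator   = -0.0278 − (0.0227)·1.430120 − (0.0563/3.4504)·1.022371 = -0.076946
denominator = 1 − 1.430120 = -0.430120
p = -0.076946 / -0.430120 = 0.1789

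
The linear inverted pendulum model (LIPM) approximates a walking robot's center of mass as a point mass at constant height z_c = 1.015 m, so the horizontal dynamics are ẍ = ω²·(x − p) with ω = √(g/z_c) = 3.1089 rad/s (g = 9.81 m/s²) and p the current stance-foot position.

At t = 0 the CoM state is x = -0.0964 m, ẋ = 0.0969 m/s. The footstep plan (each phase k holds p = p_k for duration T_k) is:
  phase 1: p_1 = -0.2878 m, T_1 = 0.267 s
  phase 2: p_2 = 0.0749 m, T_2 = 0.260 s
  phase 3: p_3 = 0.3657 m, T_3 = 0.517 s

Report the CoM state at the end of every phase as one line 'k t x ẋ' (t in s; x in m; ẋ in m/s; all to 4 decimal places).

1 0.2670 0.0024 0.6849
2 0.5270 0.1755 0.7183
3 1.0440 0.4252 0.4476

phase 1: p=-0.2878, T=0.267, ωT=0.830076, cosh=1.364755, sinh=0.928739; start (x,ẋ)=(-0.096400, 0.096900) → end (x,ẋ)=(0.002362, 0.684885)
phase 2: p=0.0749, T=0.260, ωT=0.808314, cosh=1.344865, sinh=0.899256; start (x,ẋ)=(0.002362, 0.684885) → end (x,ẋ)=(0.175450, 0.718282)
phase 3: p=0.3657, T=0.517, ωT=1.607301, cosh=2.594878, sinh=2.394450; start (x,ẋ)=(0.175450, 0.718282) → end (x,ẋ)=(0.425240, 0.447613)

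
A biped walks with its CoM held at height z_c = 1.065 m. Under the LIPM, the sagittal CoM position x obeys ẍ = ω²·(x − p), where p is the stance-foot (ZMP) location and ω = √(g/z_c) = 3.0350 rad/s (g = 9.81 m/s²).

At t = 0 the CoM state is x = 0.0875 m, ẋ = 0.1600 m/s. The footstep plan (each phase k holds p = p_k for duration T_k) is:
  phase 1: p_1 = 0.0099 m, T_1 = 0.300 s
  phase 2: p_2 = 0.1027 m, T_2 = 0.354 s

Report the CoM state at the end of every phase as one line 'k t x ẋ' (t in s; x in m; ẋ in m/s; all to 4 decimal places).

1 0.3000 0.1769 0.4763
2 0.6540 0.4269 1.0699

phase 1: p=0.0099, T=0.300, ωT=0.910500, cosh=1.443944, sinh=1.041621; start (x,ẋ)=(0.087500, 0.160000) → end (x,ẋ)=(0.176863, 0.476349)
phase 2: p=0.1027, T=0.354, ωT=1.074390, cosh=1.634856, sinh=1.293350; start (x,ẋ)=(0.176863, 0.476349) → end (x,ẋ)=(0.426939, 1.069874)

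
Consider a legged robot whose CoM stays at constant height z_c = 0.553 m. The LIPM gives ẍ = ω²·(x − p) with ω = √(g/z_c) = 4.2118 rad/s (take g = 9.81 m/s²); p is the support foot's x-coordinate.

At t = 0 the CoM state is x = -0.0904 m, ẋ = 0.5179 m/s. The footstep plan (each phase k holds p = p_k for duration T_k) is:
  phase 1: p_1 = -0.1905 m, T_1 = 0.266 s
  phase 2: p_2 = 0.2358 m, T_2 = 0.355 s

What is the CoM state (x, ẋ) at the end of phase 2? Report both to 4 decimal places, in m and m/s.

x = 0.7616, ẋ = 2.6243

phase 1: p=-0.1905, T=0.266, ωT=1.120339, cosh=1.696031, sinh=1.369862; start (x,ẋ)=(-0.090400, 0.517900) → end (x,ẋ)=(0.147716, 1.455910)
phase 2: p=0.2358, T=0.355, ωT=1.495189, cosh=2.342193, sinh=2.117987; start (x,ẋ)=(0.147716, 1.455910) → end (x,ẋ)=(0.761624, 2.624269)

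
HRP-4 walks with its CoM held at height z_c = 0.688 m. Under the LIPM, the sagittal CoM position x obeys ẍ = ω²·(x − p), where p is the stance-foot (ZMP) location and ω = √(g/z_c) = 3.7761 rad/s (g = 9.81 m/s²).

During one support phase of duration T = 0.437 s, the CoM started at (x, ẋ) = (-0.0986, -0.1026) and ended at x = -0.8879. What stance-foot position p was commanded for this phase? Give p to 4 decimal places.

p = 0.3256

ωT = 3.7761·0.437 = 1.650156; cosh(ωT) = 2.699905, sinh(ωT) = 2.507885
x(T) = p + (x₀−p)·cosh(ωT) + (ẋ₀/ω)·sinh(ωT) ⇒ p·(1 − cosh) = x(T) − x₀·cosh − (ẋ₀/ω)·sinh
numerator   = -0.8879 − (-0.0986)·2.699905 − (-0.1026/3.7761)·2.507885 = -0.553548
denominator = 1 − 2.699905 = -1.699905
p = -0.553548 / -1.699905 = 0.3256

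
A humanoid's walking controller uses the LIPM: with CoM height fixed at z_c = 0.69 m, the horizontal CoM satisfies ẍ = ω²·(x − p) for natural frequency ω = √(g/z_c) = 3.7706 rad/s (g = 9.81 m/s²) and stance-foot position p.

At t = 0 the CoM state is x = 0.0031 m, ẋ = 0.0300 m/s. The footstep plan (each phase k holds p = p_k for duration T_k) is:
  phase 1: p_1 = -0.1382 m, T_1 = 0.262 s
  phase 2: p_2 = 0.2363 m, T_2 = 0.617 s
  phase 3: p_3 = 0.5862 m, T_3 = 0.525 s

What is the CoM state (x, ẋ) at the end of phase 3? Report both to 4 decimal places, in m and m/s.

x = 0.2698, ẋ = -0.9944

phase 1: p=-0.1382, T=0.262, ωT=0.987897, cosh=1.528970, sinh=1.156611; start (x,ẋ)=(0.003100, 0.030000) → end (x,ẋ)=(0.087046, 0.662095)
phase 2: p=0.2363, T=0.617, ωT=2.326460, cosh=5.169632, sinh=5.071992; start (x,ẋ)=(0.087046, 0.662095) → end (x,ẋ)=(0.355323, 0.568384)
phase 3: p=0.5862, T=0.525, ωT=1.979565, cosh=3.688861, sinh=3.550732; start (x,ẋ)=(0.355323, 0.568384) → end (x,ẋ)=(0.269766, -0.994389)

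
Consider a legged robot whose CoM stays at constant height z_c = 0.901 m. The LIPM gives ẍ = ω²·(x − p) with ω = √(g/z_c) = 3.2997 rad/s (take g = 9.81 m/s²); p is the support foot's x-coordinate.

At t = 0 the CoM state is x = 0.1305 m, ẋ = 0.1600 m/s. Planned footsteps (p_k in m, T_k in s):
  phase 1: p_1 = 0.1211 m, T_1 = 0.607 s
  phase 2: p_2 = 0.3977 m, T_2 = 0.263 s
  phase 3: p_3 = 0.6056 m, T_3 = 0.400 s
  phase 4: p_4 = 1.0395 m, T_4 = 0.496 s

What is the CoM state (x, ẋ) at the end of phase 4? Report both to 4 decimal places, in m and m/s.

x = 1.3652, ẋ = 1.4092

phase 1: p=0.1211, T=0.607, ωT=2.002918, cosh=3.772795, sinh=3.637854; start (x,ẋ)=(0.130500, 0.160000) → end (x,ẋ)=(0.332961, 0.716483)
phase 2: p=0.3977, T=0.263, ωT=0.867821, cosh=1.400791, sinh=0.980925; start (x,ẋ)=(0.332961, 0.716483) → end (x,ẋ)=(0.520008, 0.794098)
phase 3: p=0.6056, T=0.400, ωT=1.319880, cosh=2.005070, sinh=1.737902; start (x,ẋ)=(0.520008, 0.794098) → end (x,ẋ)=(0.852222, 1.101393)
phase 4: p=1.0395, T=0.496, ωT=1.636651, cosh=2.666283, sinh=2.471652; start (x,ẋ)=(0.852222, 1.101393) → end (x,ẋ)=(1.365167, 1.409243)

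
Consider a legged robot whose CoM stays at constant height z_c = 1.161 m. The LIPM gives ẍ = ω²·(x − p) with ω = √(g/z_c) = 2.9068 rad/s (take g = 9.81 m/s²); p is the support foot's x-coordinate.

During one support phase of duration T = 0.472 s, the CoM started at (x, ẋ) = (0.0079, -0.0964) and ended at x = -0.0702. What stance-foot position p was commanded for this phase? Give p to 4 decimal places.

ωT = 2.9068·0.472 = 1.372010; cosh(ωT) = 2.098432, sinh(ωT) = 1.844835
x(T) = p + (x₀−p)·cosh(ωT) + (ẋ₀/ω)·sinh(ωT) ⇒ p·(1 − cosh) = x(T) − x₀·cosh − (ẋ₀/ω)·sinh
numerator   = -0.0702 − (0.0079)·2.098432 − (-0.0964/2.9068)·1.844835 = -0.025596
denominator = 1 − 2.098432 = -1.098432
p = -0.025596 / -1.098432 = 0.0233

p = 0.0233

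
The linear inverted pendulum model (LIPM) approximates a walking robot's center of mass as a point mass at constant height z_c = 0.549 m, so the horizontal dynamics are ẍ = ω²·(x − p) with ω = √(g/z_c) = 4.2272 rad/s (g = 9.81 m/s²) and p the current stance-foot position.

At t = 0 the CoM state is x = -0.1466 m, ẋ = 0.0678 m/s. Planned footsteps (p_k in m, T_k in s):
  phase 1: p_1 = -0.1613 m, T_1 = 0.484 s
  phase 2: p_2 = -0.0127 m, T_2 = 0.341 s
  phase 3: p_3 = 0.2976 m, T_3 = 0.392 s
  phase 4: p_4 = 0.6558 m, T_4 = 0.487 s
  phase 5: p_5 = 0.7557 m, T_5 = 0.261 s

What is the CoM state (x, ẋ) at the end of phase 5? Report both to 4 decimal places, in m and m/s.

phase 1: p=-0.1613, T=0.484, ωT=2.045965, cosh=3.932937, sinh=3.803682; start (x,ẋ)=(-0.146600, 0.067800) → end (x,ẋ)=(-0.042479, 0.503013)
phase 2: p=-0.0127, T=0.341, ωT=1.441475, cosh=2.231753, sinh=1.995174; start (x,ẋ)=(-0.042479, 0.503013) → end (x,ẋ)=(0.158256, 0.871448)
phase 3: p=0.2976, T=0.392, ωT=1.657062, cosh=2.717291, sinh=2.526593; start (x,ẋ)=(0.158256, 0.871448) → end (x,ẋ)=(0.439826, 0.879729)
phase 4: p=0.6558, T=0.487, ωT=2.058646, cosh=3.981492, sinh=3.853865; start (x,ẋ)=(0.439826, 0.879729) → end (x,ẋ)=(0.597935, -0.015813)
phase 5: p=0.7557, T=0.261, ωT=1.103299, cosh=1.672934, sinh=1.341160; start (x,ẋ)=(0.597935, -0.015813) → end (x,ẋ)=(0.486752, -0.920881)

x = 0.4868, ẋ = -0.9209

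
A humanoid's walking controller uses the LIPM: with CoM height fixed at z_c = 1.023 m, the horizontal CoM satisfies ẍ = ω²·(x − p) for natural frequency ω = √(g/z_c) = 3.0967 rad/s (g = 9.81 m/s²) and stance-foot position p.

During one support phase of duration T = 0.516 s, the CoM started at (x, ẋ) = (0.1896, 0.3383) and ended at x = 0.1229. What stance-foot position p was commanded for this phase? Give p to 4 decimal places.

p = 0.3967

ωT = 3.0967·0.516 = 1.597897; cosh(ωT) = 2.572475, sinh(ωT) = 2.370153
x(T) = p + (x₀−p)·cosh(ωT) + (ẋ₀/ω)·sinh(ωT) ⇒ p·(1 − cosh) = x(T) − x₀·cosh − (ẋ₀/ω)·sinh
numerator   = 0.1229 − (0.1896)·2.572475 − (0.3383/3.0967)·2.370153 = -0.623769
denominator = 1 − 2.572475 = -1.572475
p = -0.623769 / -1.572475 = 0.3967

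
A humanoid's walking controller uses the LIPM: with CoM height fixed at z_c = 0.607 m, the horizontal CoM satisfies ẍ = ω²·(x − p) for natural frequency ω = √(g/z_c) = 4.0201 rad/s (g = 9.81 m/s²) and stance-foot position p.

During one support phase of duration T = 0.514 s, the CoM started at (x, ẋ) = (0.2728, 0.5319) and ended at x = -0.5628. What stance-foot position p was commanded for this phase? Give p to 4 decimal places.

p = 0.7210

ωT = 4.0201·0.514 = 2.066331; cosh(ωT) = 4.011226, sinh(ωT) = 3.884577
x(T) = p + (x₀−p)·cosh(ωT) + (ẋ₀/ω)·sinh(ωT) ⇒ p·(1 − cosh) = x(T) − x₀·cosh − (ẋ₀/ω)·sinh
numerator   = -0.5628 − (0.2728)·4.011226 − (0.5319/4.0201)·3.884577 = -2.171032
denominator = 1 − 4.011226 = -3.011226
p = -2.171032 / -3.011226 = 0.7210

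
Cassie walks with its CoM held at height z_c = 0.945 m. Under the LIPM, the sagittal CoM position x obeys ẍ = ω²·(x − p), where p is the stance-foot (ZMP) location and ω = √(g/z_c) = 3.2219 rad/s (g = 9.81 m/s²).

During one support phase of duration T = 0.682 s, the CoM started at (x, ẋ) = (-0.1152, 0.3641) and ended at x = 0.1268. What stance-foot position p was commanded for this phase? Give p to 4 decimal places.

p = -0.0420

ωT = 3.2219·0.682 = 2.197336; cosh(ωT) = 4.556050, sinh(ωT) = 4.444951
x(T) = p + (x₀−p)·cosh(ωT) + (ẋ₀/ω)·sinh(ωT) ⇒ p·(1 − cosh) = x(T) − x₀·cosh − (ẋ₀/ω)·sinh
numerator   = 0.1268 − (-0.1152)·4.556050 − (0.3641/3.2219)·4.444951 = 0.149343
denominator = 1 − 4.556050 = -3.556050
p = 0.149343 / -3.556050 = -0.0420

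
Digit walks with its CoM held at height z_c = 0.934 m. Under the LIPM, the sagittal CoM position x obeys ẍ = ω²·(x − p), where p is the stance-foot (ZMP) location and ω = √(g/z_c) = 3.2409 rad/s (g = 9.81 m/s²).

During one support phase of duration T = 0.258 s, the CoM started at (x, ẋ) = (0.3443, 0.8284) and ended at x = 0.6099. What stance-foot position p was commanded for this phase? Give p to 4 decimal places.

p = 0.2739

ωT = 3.2409·0.258 = 0.836152; cosh(ωT) = 1.370423, sinh(ωT) = 0.937048
x(T) = p + (x₀−p)·cosh(ωT) + (ẋ₀/ω)·sinh(ωT) ⇒ p·(1 − cosh) = x(T) − x₀·cosh − (ẋ₀/ω)·sinh
numerator   = 0.6099 − (0.3443)·1.370423 − (0.8284/3.2409)·0.937048 = -0.101454
denominator = 1 − 1.370423 = -0.370423
p = -0.101454 / -0.370423 = 0.2739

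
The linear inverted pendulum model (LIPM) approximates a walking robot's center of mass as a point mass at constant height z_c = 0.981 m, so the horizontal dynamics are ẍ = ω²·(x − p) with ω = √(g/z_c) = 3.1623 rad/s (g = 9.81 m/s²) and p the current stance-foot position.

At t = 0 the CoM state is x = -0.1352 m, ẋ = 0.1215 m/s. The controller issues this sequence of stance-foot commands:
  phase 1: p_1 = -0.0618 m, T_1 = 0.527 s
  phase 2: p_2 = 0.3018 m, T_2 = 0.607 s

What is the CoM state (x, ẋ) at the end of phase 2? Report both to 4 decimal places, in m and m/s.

x = -1.5971, ẋ = -5.8264

phase 1: p=-0.0618, T=0.527, ωT=1.666532, cosh=2.741339, sinh=2.552438; start (x,ẋ)=(-0.135200, 0.121500) → end (x,ẋ)=(-0.164946, -0.259381)
phase 2: p=0.3018, T=0.607, ωT=1.919516, cosh=3.482168, sinh=3.335490; start (x,ẋ)=(-0.164946, -0.259381) → end (x,ẋ)=(-1.597075, -5.826362)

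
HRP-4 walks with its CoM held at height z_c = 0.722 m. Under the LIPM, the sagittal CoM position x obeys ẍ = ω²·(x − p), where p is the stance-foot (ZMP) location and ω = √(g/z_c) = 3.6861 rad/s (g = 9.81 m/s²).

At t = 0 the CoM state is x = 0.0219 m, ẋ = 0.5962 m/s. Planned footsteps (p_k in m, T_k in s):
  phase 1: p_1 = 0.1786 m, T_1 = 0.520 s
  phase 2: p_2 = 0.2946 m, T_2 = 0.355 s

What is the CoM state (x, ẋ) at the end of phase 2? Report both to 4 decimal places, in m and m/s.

x = 0.1214, ẋ = -0.4763

phase 1: p=0.1786, T=0.520, ωT=1.916772, cosh=3.473028, sinh=3.325947; start (x,ẋ)=(0.021900, 0.596200) → end (x,ẋ)=(0.172324, 0.149513)
phase 2: p=0.2946, T=0.355, ωT=1.308566, cosh=1.985534, sinh=1.715327; start (x,ẋ)=(0.172324, 0.149513) → end (x,ẋ)=(0.121393, -0.476270)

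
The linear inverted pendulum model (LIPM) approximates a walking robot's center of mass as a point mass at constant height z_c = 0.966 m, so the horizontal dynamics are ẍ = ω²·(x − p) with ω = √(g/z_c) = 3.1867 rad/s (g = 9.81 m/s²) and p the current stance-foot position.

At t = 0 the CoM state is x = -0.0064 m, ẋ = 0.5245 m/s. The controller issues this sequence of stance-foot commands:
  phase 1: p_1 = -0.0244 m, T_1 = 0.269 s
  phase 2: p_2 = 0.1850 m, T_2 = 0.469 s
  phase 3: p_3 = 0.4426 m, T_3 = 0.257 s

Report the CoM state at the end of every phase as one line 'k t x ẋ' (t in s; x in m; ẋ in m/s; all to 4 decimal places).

phase 1: p=-0.0244, T=0.269, ωT=0.857222, cosh=1.390472, sinh=0.966133; start (x,ẋ)=(-0.006400, 0.524500) → end (x,ẋ)=(0.159645, 0.784721)
phase 2: p=0.1850, T=0.469, ωT=1.494562, cosh=2.340866, sinh=2.116519; start (x,ẋ)=(0.159645, 0.784721) → end (x,ẋ)=(0.646837, 1.665912)
phase 3: p=0.4426, T=0.257, ωT=0.818982, cosh=1.354535, sinh=0.913655; start (x,ẋ)=(0.646837, 1.665912) → end (x,ẋ)=(1.196877, 2.851180)

1 0.2690 0.1596 0.7847
2 0.7380 0.6468 1.6659
3 0.9950 1.1969 2.8512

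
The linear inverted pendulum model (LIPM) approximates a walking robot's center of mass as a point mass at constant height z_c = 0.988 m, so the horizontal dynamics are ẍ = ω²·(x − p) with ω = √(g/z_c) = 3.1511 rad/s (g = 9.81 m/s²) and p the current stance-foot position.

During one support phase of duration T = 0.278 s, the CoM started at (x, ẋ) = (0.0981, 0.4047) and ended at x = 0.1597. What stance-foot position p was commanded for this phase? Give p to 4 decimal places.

p = 0.2592

ωT = 3.1511·0.278 = 0.876006; cosh(ωT) = 1.408866, sinh(ωT) = 0.992423
x(T) = p + (x₀−p)·cosh(ωT) + (ẋ₀/ω)·sinh(ωT) ⇒ p·(1 − cosh) = x(T) − x₀·cosh − (ẋ₀/ω)·sinh
numerator   = 0.1597 − (0.0981)·1.408866 − (0.4047/3.1511)·0.992423 = -0.105968
denominator = 1 − 1.408866 = -0.408866
p = -0.105968 / -0.408866 = 0.2592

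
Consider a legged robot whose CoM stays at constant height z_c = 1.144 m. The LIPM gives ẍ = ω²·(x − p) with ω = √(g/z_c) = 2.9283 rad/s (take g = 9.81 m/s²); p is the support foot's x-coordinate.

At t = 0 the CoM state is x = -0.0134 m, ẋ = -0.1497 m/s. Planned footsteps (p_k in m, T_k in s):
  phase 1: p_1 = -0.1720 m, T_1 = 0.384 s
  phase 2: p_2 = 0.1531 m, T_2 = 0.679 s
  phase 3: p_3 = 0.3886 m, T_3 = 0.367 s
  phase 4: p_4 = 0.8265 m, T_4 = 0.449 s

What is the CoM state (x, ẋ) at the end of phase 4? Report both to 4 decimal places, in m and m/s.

x = -1.1143, ẋ = -5.2662

phase 1: p=-0.1720, T=0.384, ωT=1.124467, cosh=1.701701, sinh=1.376875; start (x,ẋ)=(-0.013400, -0.149700) → end (x,ẋ)=(0.027501, 0.384715)
phase 2: p=0.1531, T=0.679, ωT=1.988316, cosh=3.720074, sinh=3.583148; start (x,ẋ)=(0.027501, 0.384715) → end (x,ẋ)=(0.156612, 0.113322)
phase 3: p=0.3886, T=0.367, ωT=1.074686, cosh=1.635239, sinh=1.293834; start (x,ẋ)=(0.156612, 0.113322) → end (x,ẋ)=(0.059314, -0.693632)
phase 4: p=0.8265, T=0.449, ωT=1.314807, cosh=1.996279, sinh=1.727752; start (x,ẋ)=(0.059314, -0.693632) → end (x,ẋ)=(-1.114272, -5.266164)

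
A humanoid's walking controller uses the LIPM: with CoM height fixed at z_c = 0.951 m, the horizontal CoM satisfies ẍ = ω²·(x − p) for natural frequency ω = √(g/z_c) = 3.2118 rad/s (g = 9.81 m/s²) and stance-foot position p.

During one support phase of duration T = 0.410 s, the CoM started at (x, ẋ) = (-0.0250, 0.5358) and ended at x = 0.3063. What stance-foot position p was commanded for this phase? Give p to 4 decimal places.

p = -0.0674

ωT = 3.2118·0.410 = 1.316838; cosh(ωT) = 1.999792, sinh(ωT) = 1.731811
x(T) = p + (x₀−p)·cosh(ωT) + (ẋ₀/ω)·sinh(ωT) ⇒ p·(1 − cosh) = x(T) − x₀·cosh − (ẋ₀/ω)·sinh
numerator   = 0.3063 − (-0.0250)·1.999792 − (0.5358/3.2118)·1.731811 = 0.067390
denominator = 1 − 1.999792 = -0.999792
p = 0.067390 / -0.999792 = -0.0674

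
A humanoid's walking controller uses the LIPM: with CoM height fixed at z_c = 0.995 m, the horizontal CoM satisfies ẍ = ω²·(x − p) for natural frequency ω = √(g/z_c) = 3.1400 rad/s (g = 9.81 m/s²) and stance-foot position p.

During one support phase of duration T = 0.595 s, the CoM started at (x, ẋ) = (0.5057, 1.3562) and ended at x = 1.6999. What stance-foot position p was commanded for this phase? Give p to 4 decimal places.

p = 0.5797

ωT = 3.1400·0.595 = 1.868300; cosh(ωT) = 3.315831, sinh(ωT) = 3.161445
x(T) = p + (x₀−p)·cosh(ωT) + (ẋ₀/ω)·sinh(ωT) ⇒ p·(1 − cosh) = x(T) − x₀·cosh − (ẋ₀/ω)·sinh
numerator   = 1.6999 − (0.5057)·3.315831 − (1.3562/3.1400)·3.161445 = -1.342378
denominator = 1 − 3.315831 = -2.315831
p = -1.342378 / -2.315831 = 0.5797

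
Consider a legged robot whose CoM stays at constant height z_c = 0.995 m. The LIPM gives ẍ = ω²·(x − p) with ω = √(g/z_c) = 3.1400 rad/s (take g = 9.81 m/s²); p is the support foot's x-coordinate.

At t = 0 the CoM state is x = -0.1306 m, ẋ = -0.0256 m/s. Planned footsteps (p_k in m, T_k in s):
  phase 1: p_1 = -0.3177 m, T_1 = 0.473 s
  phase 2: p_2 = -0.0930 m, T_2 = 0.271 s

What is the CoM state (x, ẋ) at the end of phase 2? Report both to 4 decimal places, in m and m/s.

x = 0.5306, ẋ = 2.2002

phase 1: p=-0.3177, T=0.473, ωT=1.485220, cosh=2.321195, sinh=2.094742; start (x,ẋ)=(-0.130600, -0.025600) → end (x,ẋ)=(0.099517, 1.171226)
phase 2: p=-0.0930, T=0.271, ωT=0.850940, cosh=1.384430, sinh=0.957417; start (x,ẋ)=(0.099517, 1.171226) → end (x,ẋ)=(0.530645, 2.200243)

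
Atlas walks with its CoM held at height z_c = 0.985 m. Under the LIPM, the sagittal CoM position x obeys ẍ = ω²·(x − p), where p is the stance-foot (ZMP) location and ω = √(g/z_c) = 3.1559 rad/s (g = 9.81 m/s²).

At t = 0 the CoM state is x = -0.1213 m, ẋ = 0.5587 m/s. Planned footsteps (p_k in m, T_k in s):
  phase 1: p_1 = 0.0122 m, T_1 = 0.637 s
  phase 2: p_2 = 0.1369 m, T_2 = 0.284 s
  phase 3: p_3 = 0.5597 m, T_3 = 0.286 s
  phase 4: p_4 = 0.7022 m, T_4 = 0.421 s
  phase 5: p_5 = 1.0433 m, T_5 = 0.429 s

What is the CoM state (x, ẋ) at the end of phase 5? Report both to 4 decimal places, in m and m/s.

phase 1: p=0.0122, T=0.637, ωT=2.010308, cosh=3.799783, sinh=3.665836; start (x,ẋ)=(-0.121300, 0.558700) → end (x,ẋ)=(0.153905, 0.578476)
phase 2: p=0.1369, T=0.284, ωT=0.896276, cosh=1.429273, sinh=1.021186; start (x,ẋ)=(0.153905, 0.578476) → end (x,ẋ)=(0.348388, 0.881602)
phase 3: p=0.5597, T=0.286, ωT=0.902587, cosh=1.435747, sinh=1.030228; start (x,ẋ)=(0.348388, 0.881602) → end (x,ẋ)=(0.544103, 0.578718)
phase 4: p=0.7022, T=0.421, ωT=1.328634, cosh=2.020360, sinh=1.755521; start (x,ẋ)=(0.544103, 0.578718) → end (x,ẋ)=(0.704709, 0.293324)
phase 5: p=1.0433, T=0.429, ωT=1.353881, cosh=2.065331, sinh=1.807095; start (x,ẋ)=(0.704709, 0.293324) → end (x,ẋ)=(0.511958, -1.325174)

x = 0.5120, ẋ = -1.3252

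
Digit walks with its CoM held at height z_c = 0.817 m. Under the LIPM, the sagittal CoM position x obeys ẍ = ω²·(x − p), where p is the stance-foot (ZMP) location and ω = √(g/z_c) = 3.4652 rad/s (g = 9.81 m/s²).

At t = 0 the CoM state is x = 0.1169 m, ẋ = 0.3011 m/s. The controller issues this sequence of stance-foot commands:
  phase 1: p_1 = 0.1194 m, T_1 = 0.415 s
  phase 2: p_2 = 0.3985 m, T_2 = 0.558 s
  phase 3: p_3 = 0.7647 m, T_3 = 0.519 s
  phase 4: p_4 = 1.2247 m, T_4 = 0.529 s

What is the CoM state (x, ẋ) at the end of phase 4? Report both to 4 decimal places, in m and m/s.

phase 1: p=0.1194, T=0.415, ωT=1.438058, cosh=2.224948, sinh=1.987559; start (x,ẋ)=(0.116900, 0.301100) → end (x,ẋ)=(0.286542, 0.652714)
phase 2: p=0.3985, T=0.558, ωT=1.933582, cosh=3.529430, sinh=3.384800; start (x,ẋ)=(0.286542, 0.652714) → end (x,ẋ)=(0.640920, 0.990546)
phase 3: p=0.7647, T=0.519, ωT=1.798439, cosh=3.102884, sinh=2.937326; start (x,ẋ)=(0.640920, 0.990546) → end (x,ẋ)=(1.220277, 1.813668)
phase 4: p=1.2247, T=0.529, ωT=1.833091, cosh=3.206551, sinh=3.046633; start (x,ẋ)=(1.220277, 1.813668) → end (x,ẋ)=(2.805110, 5.768927)

x = 2.8051, ẋ = 5.7689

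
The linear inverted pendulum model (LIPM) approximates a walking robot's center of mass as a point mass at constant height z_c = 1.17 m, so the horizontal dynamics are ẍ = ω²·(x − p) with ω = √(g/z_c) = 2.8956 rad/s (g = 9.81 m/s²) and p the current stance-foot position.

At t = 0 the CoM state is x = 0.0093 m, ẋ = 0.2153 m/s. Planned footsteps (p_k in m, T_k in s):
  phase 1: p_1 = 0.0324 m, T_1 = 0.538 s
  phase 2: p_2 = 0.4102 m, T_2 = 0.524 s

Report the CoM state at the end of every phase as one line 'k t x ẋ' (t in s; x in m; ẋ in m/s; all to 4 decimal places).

phase 1: p=0.0324, T=0.538, ωT=1.557833, cosh=2.479556, sinh=2.268964; start (x,ẋ)=(0.009300, 0.215300) → end (x,ẋ)=(0.143829, 0.382081)
phase 2: p=0.4102, T=0.524, ωT=1.517294, cosh=2.389588, sinh=2.170283; start (x,ẋ)=(0.143829, 0.382081) → end (x,ẋ)=(0.060057, -0.760930)

1 0.5380 0.1438 0.3821
2 1.0620 0.0601 -0.7609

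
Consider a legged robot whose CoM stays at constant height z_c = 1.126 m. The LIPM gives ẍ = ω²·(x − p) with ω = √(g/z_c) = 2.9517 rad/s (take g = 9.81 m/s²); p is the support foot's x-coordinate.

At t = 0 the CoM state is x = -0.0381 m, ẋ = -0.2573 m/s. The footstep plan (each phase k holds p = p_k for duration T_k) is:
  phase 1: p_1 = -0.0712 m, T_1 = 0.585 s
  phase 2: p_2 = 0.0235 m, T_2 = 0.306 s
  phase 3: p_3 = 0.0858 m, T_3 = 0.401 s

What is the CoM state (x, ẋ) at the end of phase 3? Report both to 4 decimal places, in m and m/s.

x = -1.6367, ẋ = -5.0011

phase 1: p=-0.0712, T=0.585, ωT=1.726745, cosh=2.900092, sinh=2.722229; start (x,ẋ)=(-0.038100, -0.257300) → end (x,ẋ)=(-0.212504, -0.480228)
phase 2: p=0.0235, T=0.306, ωT=0.903220, cosh=1.436399, sinh=1.031137; start (x,ẋ)=(-0.212504, -0.480228) → end (x,ẋ)=(-0.483257, -1.408103)
phase 3: p=0.0858, T=0.401, ωT=1.183632, cosh=1.786190, sinh=1.480025; start (x,ẋ)=(-0.483257, -1.408103) → end (x,ẋ)=(-1.636687, -5.001117)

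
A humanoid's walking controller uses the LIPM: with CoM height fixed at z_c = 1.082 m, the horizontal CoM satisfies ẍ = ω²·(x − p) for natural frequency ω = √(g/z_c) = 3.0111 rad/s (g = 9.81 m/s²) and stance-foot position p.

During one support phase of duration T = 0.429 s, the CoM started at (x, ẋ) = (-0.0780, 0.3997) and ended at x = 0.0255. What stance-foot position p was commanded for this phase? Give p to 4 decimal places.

p = 0.0472

ωT = 3.0111·0.429 = 1.291762; cosh(ωT) = 1.956990, sinh(ωT) = 1.682203
x(T) = p + (x₀−p)·cosh(ωT) + (ẋ₀/ω)·sinh(ωT) ⇒ p·(1 − cosh) = x(T) − x₀·cosh − (ẋ₀/ω)·sinh
numerator   = 0.0255 − (-0.0780)·1.956990 − (0.3997/3.0111)·1.682203 = -0.045154
denominator = 1 − 1.956990 = -0.956990
p = -0.045154 / -0.956990 = 0.0472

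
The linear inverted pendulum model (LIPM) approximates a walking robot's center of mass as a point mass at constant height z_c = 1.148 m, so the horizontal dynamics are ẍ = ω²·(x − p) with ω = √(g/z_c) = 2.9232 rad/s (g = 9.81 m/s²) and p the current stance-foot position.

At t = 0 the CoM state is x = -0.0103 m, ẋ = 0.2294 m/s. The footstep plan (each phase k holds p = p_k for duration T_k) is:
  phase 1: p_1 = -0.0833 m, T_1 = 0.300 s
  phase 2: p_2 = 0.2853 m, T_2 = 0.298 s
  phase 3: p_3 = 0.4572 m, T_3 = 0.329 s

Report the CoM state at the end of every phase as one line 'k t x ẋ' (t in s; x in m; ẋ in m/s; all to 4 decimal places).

phase 1: p=-0.0833, T=0.300, ωT=0.876960, cosh=1.409814, sinh=0.993768; start (x,ẋ)=(-0.010300, 0.229400) → end (x,ẋ)=(0.097603, 0.535475)
phase 2: p=0.2853, T=0.298, ωT=0.871114, cosh=1.404028, sinh=0.985543; start (x,ẋ)=(0.097603, 0.535475) → end (x,ẋ)=(0.202301, 0.211078)
phase 3: p=0.4572, T=0.329, ωT=0.961733, cosh=1.499228, sinh=1.116998; start (x,ẋ)=(0.202301, 0.211078) → end (x,ẋ)=(0.155704, -0.515844)

1 0.3000 0.0976 0.5355
2 0.5980 0.2023 0.2111
3 0.9270 0.1557 -0.5158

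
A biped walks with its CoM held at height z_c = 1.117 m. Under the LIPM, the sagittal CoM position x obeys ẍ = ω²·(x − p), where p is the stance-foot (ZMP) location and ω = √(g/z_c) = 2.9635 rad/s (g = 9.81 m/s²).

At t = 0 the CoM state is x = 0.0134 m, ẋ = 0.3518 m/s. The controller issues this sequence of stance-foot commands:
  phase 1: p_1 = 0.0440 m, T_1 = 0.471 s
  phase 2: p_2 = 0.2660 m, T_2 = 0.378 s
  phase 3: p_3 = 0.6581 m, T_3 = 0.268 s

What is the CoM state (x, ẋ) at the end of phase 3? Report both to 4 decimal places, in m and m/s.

phase 1: p=0.0440, T=0.471, ωT=1.395808, cosh=2.142935, sinh=1.895303; start (x,ẋ)=(0.013400, 0.351800) → end (x,ẋ)=(0.203419, 0.582013)
phase 2: p=0.2660, T=0.378, ωT=1.120203, cosh=1.695845, sinh=1.369631; start (x,ẋ)=(0.203419, 0.582013) → end (x,ẋ)=(0.428860, 0.732995)
phase 3: p=0.6581, T=0.268, ωT=0.794218, cosh=1.332322, sinh=0.880388; start (x,ẋ)=(0.428860, 0.732995) → end (x,ẋ)=(0.570434, 0.378492)

x = 0.5704, ẋ = 0.3785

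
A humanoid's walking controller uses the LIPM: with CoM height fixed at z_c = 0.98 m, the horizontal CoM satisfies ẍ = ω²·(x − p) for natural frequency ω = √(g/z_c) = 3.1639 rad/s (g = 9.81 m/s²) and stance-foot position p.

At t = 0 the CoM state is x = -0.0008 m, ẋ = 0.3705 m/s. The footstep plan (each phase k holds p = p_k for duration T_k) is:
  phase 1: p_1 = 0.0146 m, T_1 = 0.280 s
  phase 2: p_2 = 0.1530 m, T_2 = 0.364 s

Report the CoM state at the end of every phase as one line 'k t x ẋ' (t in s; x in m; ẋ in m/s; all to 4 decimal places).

phase 1: p=0.0146, T=0.280, ωT=0.885892, cosh=1.418746, sinh=1.006400; start (x,ẋ)=(-0.000800, 0.370500) → end (x,ẋ)=(0.110603, 0.476610)
phase 2: p=0.1530, T=0.364, ωT=1.151660, cosh=1.739775, sinh=1.423663; start (x,ẋ)=(0.110603, 0.476610) → end (x,ẋ)=(0.293699, 0.638224)

1 0.2800 0.1106 0.4766
2 0.6440 0.2937 0.6382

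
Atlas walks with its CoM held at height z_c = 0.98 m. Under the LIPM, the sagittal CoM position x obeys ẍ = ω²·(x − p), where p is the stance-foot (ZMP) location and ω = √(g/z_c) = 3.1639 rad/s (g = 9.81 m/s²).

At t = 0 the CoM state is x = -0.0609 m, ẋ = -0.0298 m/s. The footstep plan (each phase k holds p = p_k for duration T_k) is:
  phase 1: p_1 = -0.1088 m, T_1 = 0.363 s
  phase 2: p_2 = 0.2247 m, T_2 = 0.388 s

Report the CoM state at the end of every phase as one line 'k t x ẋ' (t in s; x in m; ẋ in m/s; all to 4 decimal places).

1 0.3630 -0.0390 0.1632
2 0.7510 -0.1835 -0.9993

phase 1: p=-0.1088, T=0.363, ωT=1.148496, cosh=1.735280, sinh=1.418166; start (x,ẋ)=(-0.060900, -0.029800) → end (x,ẋ)=(-0.039037, 0.163213)
phase 2: p=0.2247, T=0.388, ωT=1.227593, cosh=1.853001, sinh=1.560004; start (x,ẋ)=(-0.039037, 0.163213) → end (x,ẋ)=(-0.183531, -0.999295)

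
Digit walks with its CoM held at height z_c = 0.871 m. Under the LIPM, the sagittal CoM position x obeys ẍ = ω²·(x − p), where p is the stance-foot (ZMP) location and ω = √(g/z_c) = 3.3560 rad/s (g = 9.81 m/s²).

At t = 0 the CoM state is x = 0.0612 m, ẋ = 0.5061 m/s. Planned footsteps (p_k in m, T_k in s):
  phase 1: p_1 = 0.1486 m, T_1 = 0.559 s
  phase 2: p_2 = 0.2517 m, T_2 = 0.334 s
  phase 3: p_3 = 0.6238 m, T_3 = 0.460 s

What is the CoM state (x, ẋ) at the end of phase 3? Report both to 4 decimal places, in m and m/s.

phase 1: p=0.1486, T=0.559, ωT=1.876004, cosh=3.340285, sinh=3.187084; start (x,ẋ)=(0.061200, 0.506100) → end (x,ẋ)=(0.337286, 0.755701)
phase 2: p=0.2517, T=0.334, ωT=1.120904, cosh=1.696806, sinh=1.370821; start (x,ẋ)=(0.337286, 0.755701) → end (x,ẋ)=(0.705602, 1.676012)
phase 3: p=0.6238, T=0.460, ωT=1.543760, cosh=2.447869, sinh=2.234293; start (x,ẋ)=(0.705602, 1.676012) → end (x,ẋ)=(1.939865, 4.716037)

x = 1.9399, ẋ = 4.7160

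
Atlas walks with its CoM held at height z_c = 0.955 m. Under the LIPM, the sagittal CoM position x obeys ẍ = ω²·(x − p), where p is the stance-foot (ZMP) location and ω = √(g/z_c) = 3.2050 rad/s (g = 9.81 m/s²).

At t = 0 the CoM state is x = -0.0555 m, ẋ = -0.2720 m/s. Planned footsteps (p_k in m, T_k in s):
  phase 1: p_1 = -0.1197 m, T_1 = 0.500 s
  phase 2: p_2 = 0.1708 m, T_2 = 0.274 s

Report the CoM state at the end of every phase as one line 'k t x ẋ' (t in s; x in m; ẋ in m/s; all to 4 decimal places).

phase 1: p=-0.1197, T=0.500, ωT=1.602500, cosh=2.583411, sinh=2.382019; start (x,ẋ)=(-0.055500, -0.272000) → end (x,ẋ)=(-0.156001, -0.212561)
phase 2: p=0.1708, T=0.274, ωT=0.878170, cosh=1.411017, sinh=0.995475; start (x,ẋ)=(-0.156001, -0.212561) → end (x,ẋ)=(-0.356343, -1.342584)

1 0.5000 -0.1560 -0.2126
2 0.7740 -0.3563 -1.3426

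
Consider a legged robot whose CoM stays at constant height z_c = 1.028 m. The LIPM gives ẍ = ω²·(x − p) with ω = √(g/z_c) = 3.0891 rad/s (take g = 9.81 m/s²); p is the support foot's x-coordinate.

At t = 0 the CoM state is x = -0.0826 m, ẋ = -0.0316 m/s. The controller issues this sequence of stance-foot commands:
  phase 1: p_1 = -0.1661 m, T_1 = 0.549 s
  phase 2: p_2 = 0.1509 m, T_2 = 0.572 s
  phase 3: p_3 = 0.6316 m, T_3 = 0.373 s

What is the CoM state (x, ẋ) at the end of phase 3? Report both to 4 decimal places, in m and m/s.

phase 1: p=-0.1661, T=0.549, ωT=1.695916, cosh=2.817534, sinh=2.634103; start (x,ẋ)=(-0.082600, -0.031600) → end (x,ẋ)=(0.042218, 0.590406)
phase 2: p=0.1509, T=0.572, ωT=1.766965, cosh=3.011957, sinh=2.841106; start (x,ẋ)=(0.042218, 0.590406) → end (x,ẋ)=(0.366564, 0.824438)
phase 3: p=0.6316, T=0.373, ωT=1.152234, cosh=1.740594, sinh=1.424664; start (x,ẋ)=(0.366564, 0.824438) → end (x,ẋ)=(0.550503, 0.268608)

x = 0.5505, ẋ = 0.2686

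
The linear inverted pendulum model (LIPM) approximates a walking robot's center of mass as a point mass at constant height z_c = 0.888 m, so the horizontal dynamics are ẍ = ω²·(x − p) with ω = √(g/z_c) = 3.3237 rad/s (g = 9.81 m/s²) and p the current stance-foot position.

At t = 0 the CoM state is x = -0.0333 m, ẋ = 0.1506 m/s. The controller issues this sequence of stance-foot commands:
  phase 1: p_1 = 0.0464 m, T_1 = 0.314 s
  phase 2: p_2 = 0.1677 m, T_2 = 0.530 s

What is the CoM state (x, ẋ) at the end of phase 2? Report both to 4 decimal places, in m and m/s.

phase 1: p=0.0464, T=0.314, ωT=1.043642, cosh=1.595855, sinh=1.243685; start (x,ẋ)=(-0.033300, 0.150600) → end (x,ẋ)=(-0.024437, -0.089115)
phase 2: p=0.1677, T=0.530, ωT=1.761561, cosh=2.996647, sinh=2.824871; start (x,ẋ)=(-0.024437, -0.089115) → end (x,ẋ)=(-0.483807, -2.071025)

x = -0.4838, ẋ = -2.0710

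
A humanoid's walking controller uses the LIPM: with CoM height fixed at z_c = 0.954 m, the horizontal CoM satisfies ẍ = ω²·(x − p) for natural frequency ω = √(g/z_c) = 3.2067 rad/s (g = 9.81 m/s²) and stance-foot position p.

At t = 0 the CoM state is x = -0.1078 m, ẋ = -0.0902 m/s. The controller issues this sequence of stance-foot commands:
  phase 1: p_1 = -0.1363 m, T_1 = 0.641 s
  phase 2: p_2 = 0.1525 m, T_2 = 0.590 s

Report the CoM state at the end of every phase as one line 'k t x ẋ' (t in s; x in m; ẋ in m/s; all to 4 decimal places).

1 0.6410 -0.1312 -0.0070
2 1.2310 -0.8168 -2.9722

phase 1: p=-0.1363, T=0.641, ωT=2.055495, cosh=3.969365, sinh=3.841336; start (x,ẋ)=(-0.107800, -0.090200) → end (x,ẋ)=(-0.131225, -0.006973)
phase 2: p=0.1525, T=0.590, ωT=1.891953, cosh=3.391543, sinh=3.240766; start (x,ẋ)=(-0.131225, -0.006973) → end (x,ẋ)=(-0.816811, -2.972162)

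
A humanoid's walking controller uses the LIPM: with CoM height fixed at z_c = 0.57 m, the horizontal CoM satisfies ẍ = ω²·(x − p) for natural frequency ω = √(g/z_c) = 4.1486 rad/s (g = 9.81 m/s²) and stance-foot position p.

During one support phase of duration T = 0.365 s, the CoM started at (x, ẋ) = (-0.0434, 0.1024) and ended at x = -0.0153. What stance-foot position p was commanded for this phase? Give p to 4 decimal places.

p = -0.0251

ωT = 4.1486·0.365 = 1.514239; cosh(ωT) = 2.382968, sinh(ωT) = 2.162992
x(T) = p + (x₀−p)·cosh(ωT) + (ẋ₀/ω)·sinh(ωT) ⇒ p·(1 − cosh) = x(T) − x₀·cosh − (ẋ₀/ω)·sinh
numerator   = -0.0153 − (-0.0434)·2.382968 − (0.1024/4.1486)·2.162992 = 0.034732
denominator = 1 − 2.382968 = -1.382968
p = 0.034732 / -1.382968 = -0.0251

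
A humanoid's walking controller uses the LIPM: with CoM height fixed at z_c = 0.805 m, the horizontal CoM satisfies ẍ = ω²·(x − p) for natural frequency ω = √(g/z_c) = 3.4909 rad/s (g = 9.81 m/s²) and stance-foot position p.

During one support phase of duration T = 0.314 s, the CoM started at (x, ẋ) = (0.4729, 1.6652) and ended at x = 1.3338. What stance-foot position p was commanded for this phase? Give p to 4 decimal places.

ωT = 3.4909·0.314 = 1.096143; cosh(ωT) = 1.663379, sinh(ωT) = 1.329221
x(T) = p + (x₀−p)·cosh(ωT) + (ẋ₀/ω)·sinh(ωT) ⇒ p·(1 − cosh) = x(T) − x₀·cosh − (ẋ₀/ω)·sinh
numerator   = 1.3338 − (0.4729)·1.663379 − (1.6652/3.4909)·1.329221 = -0.086866
denominator = 1 − 1.663379 = -0.663379
p = -0.086866 / -0.663379 = 0.1309

p = 0.1309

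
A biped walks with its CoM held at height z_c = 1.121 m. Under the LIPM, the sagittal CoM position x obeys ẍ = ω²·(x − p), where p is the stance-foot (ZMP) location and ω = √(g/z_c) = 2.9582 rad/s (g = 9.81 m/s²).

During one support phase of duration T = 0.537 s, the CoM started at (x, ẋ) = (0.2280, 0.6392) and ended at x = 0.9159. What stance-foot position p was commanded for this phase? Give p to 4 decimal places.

ωT = 2.9582·0.537 = 1.588553; cosh(ωT) = 2.550441, sinh(ωT) = 2.346220
x(T) = p + (x₀−p)·cosh(ωT) + (ẋ₀/ω)·sinh(ωT) ⇒ p·(1 − cosh) = x(T) − x₀·cosh − (ẋ₀/ω)·sinh
numerator   = 0.9159 − (0.2280)·2.550441 − (0.6392/2.9582)·2.346220 = -0.172565
denominator = 1 − 2.550441 = -1.550441
p = -0.172565 / -1.550441 = 0.1113

p = 0.1113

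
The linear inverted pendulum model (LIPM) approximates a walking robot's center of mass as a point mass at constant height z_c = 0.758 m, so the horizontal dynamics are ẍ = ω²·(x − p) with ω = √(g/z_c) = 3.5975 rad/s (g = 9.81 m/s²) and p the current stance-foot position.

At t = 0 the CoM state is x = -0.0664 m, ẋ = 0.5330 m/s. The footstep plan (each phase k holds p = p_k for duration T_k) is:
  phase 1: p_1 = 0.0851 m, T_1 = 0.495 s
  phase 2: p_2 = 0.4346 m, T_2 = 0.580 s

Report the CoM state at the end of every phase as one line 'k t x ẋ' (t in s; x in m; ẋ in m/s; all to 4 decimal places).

phase 1: p=0.0851, T=0.495, ωT=1.780763, cosh=3.051445, sinh=2.882935; start (x,ẋ)=(-0.066400, 0.533000) → end (x,ẋ)=(0.049937, 0.055159)
phase 2: p=0.4346, T=0.580, ωT=2.086550, cosh=4.090592, sinh=3.966478; start (x,ẋ)=(0.049937, 0.055159) → end (x,ẋ)=(-1.078082, -5.263274)

1 0.4950 0.0499 0.0552
2 1.0750 -1.0781 -5.2633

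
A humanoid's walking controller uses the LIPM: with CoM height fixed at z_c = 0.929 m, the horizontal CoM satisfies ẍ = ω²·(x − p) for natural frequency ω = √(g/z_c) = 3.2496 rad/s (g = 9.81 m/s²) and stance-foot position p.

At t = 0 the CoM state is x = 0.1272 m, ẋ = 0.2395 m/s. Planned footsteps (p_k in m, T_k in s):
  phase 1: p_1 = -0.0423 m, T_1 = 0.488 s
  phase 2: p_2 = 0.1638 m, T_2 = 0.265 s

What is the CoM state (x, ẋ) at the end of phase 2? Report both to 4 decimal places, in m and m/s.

phase 1: p=-0.0423, T=0.488, ωT=1.585805, cosh=2.544001, sinh=2.339218; start (x,ẋ)=(0.127200, 0.239500) → end (x,ẋ)=(0.561312, 1.897747)
phase 2: p=0.1638, T=0.265, ωT=0.861144, cosh=1.394272, sinh=0.971594; start (x,ẋ)=(0.561312, 1.897747) → end (x,ẋ)=(1.285444, 3.901036)

x = 1.2854, ẋ = 3.9010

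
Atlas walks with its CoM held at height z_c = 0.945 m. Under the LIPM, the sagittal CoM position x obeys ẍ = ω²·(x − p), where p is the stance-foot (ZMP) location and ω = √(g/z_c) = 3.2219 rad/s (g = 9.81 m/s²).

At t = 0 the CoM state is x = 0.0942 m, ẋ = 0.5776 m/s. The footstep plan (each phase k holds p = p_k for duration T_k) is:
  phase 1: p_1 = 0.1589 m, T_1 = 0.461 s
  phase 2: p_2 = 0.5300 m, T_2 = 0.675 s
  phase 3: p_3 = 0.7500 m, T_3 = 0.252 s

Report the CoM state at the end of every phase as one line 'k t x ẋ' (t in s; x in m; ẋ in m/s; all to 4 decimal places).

1 0.4610 0.3843 0.9041
2 1.1360 1.0993 1.9903
3 1.3880 1.7794 3.7006

phase 1: p=0.1589, T=0.461, ωT=1.485296, cosh=2.321354, sinh=2.094918; start (x,ẋ)=(0.094200, 0.577600) → end (x,ẋ)=(0.384271, 0.904114)
phase 2: p=0.5300, T=0.675, ωT=2.174783, cosh=4.456952, sinh=4.343319; start (x,ẋ)=(0.384271, 0.904114) → end (x,ẋ)=(1.099293, 1.990296)
phase 3: p=0.7500, T=0.252, ωT=0.811919, cosh=1.348115, sinh=0.904110; start (x,ẋ)=(1.099293, 1.990296) → end (x,ẋ)=(1.779392, 3.700623)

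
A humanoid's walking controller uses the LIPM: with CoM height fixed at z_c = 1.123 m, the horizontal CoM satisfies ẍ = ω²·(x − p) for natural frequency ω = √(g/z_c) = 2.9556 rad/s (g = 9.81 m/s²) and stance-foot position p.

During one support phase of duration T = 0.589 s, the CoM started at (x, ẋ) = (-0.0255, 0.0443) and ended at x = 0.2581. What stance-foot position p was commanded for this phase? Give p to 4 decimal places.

ωT = 2.9556·0.589 = 1.740848; cosh(ωT) = 2.938775, sinh(ωT) = 2.763404
x(T) = p + (x₀−p)·cosh(ωT) + (ẋ₀/ω)·sinh(ωT) ⇒ p·(1 − cosh) = x(T) − x₀·cosh − (ẋ₀/ω)·sinh
numerator   = 0.2581 − (-0.0255)·2.938775 − (0.0443/2.9556)·2.763404 = 0.291620
denominator = 1 − 2.938775 = -1.938775
p = 0.291620 / -1.938775 = -0.1504

p = -0.1504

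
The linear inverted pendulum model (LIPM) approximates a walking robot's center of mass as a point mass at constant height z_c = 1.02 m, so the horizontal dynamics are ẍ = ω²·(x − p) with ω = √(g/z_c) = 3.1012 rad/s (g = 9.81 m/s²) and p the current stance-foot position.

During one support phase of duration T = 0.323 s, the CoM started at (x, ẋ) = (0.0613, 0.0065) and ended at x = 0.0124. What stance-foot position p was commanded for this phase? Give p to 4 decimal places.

p = 0.1555

ωT = 3.1012·0.323 = 1.001688; cosh(ωT) = 1.545066, sinh(ωT) = 1.177807
x(T) = p + (x₀−p)·cosh(ωT) + (ẋ₀/ω)·sinh(ωT) ⇒ p·(1 − cosh) = x(T) − x₀·cosh − (ẋ₀/ω)·sinh
numerator   = 0.0124 − (0.0613)·1.545066 − (0.0065/3.1012)·1.177807 = -0.084781
denominator = 1 − 1.545066 = -0.545066
p = -0.084781 / -0.545066 = 0.1555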